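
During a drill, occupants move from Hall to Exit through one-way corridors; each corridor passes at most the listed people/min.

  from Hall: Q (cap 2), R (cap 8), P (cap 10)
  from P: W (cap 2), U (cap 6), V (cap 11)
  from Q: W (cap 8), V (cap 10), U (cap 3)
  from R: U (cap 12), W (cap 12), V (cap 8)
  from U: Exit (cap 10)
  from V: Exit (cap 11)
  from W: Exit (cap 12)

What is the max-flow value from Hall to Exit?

Augment Hall→P→U→Exit: bottleneck 6, flow now 6.
Augment Hall→P→V→Exit: bottleneck 4, flow now 10.
Augment Hall→Q→U→Exit: bottleneck 2, flow now 12.
Augment Hall→R→U→Exit: bottleneck 2, flow now 14.
Augment Hall→R→V→Exit: bottleneck 6, flow now 20.
No augmenting path remains; maximum flow = 20.
In the residual graph, reachable from Hall: {Hall}.
Min-cut edges: Hall→P (10), Hall→Q (2), Hall→R (8); capacity 10 + 2 + 8 = 20.
This cut is saturated, so no flow can exceed 20.

20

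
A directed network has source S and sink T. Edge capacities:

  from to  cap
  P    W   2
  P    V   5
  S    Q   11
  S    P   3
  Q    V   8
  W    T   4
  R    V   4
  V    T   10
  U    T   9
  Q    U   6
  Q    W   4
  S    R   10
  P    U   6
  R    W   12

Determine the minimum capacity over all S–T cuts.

Augment S→P→U→T: bottleneck 3, flow now 3.
Augment S→Q→U→T: bottleneck 6, flow now 9.
Augment S→Q→V→T: bottleneck 5, flow now 14.
Augment S→R→V→T: bottleneck 4, flow now 18.
Augment S→R→W→T: bottleneck 4, flow now 22.
No augmenting path remains; maximum flow = 22.
By max-flow min-cut, the minimum cut capacity equals the max flow.
In the residual graph, reachable from S: {S, R, W}.
Min-cut edges: S→P (3), S→Q (11), R→V (4), W→T (4); capacity 3 + 11 + 4 + 4 = 22.

22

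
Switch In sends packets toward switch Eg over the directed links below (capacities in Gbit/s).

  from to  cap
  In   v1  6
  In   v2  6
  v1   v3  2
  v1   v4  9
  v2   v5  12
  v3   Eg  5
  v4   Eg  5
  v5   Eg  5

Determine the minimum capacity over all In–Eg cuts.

Augment In→v1→v3→Eg: bottleneck 2, flow now 2.
Augment In→v1→v4→Eg: bottleneck 4, flow now 6.
Augment In→v2→v5→Eg: bottleneck 5, flow now 11.
No augmenting path remains; maximum flow = 11.
By max-flow min-cut, the minimum cut capacity equals the max flow.
In the residual graph, reachable from In: {In, v2, v5}.
Min-cut edges: In→v1 (6), v5→Eg (5); capacity 6 + 5 = 11.

11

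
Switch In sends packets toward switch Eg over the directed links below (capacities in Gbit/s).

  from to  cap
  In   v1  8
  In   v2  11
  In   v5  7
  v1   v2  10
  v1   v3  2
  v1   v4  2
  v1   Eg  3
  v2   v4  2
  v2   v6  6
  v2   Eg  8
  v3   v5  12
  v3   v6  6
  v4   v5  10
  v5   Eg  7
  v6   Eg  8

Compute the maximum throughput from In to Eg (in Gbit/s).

26

Augment In→v1→Eg: bottleneck 3, flow now 3.
Augment In→v2→Eg: bottleneck 8, flow now 11.
Augment In→v5→Eg: bottleneck 7, flow now 18.
Augment In→v2→v6→Eg: bottleneck 3, flow now 21.
Augment In→v1→v2→v6→Eg: bottleneck 3, flow now 24.
Augment In→v1→v3→v6→Eg: bottleneck 2, flow now 26.
No augmenting path remains; maximum flow = 26.
In the residual graph, reachable from In: {In}.
Min-cut edges: In→v1 (8), In→v2 (11), In→v5 (7); capacity 8 + 11 + 7 = 26.
This cut is saturated, so no flow can exceed 26.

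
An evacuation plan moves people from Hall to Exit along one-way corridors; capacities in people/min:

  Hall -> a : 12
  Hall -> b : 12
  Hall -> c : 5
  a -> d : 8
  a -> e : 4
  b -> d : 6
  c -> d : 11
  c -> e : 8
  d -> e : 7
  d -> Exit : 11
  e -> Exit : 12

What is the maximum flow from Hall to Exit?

Augment Hall→a→d→Exit: bottleneck 8, flow now 8.
Augment Hall→a→e→Exit: bottleneck 4, flow now 12.
Augment Hall→b→d→Exit: bottleneck 3, flow now 15.
Augment Hall→c→e→Exit: bottleneck 5, flow now 20.
Augment Hall→b→d→e→Exit: bottleneck 3, flow now 23.
No augmenting path remains; maximum flow = 23.
In the residual graph, reachable from Hall: {Hall, b}.
Min-cut edges: Hall→a (12), Hall→c (5), b→d (6); capacity 12 + 5 + 6 = 23.
This cut is saturated, so no flow can exceed 23.

23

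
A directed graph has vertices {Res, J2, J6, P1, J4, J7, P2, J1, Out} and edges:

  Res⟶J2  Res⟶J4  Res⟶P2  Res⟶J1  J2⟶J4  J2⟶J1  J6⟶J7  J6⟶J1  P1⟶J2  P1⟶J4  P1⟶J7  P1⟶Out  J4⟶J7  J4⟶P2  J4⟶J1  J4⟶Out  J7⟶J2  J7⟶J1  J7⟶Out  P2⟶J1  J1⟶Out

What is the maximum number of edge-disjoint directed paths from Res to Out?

3

Assign every edge capacity 1; by Menger, the answer equals the max flow.
Path Res→J4→Out (+1); total 1.
Path Res→J1→Out (+1); total 2.
Path Res→J2→J4→J7→Out (+1); total 3.
No residual Res→Out path; max flow = 3.
Certifying cut of size 3: {J1→Out, Res→J2, Res→J4}.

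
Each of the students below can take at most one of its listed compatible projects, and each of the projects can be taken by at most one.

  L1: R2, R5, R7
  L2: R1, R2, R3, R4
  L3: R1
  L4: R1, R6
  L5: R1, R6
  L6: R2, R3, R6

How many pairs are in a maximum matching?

Unit-capacity flow: source→left, listed edges, right→sink; max matching = max flow.
Augmenting path L1→R2 (+1); matched 1.
Augmenting path L2→R1 (+1); matched 2.
Augmenting path L4→R6 (+1); matched 3.
Augmenting path L6→R3 (+1); matched 4.
Augmenting path L3→R1→L2→R4 (+1); matched 5.
No augmenting path remains; maximum matching = 5.
König certificate: {L1, L2, L6, R1, R6} is a vertex cover of size 5 (every listed pair touches it), so no matching can be larger.

5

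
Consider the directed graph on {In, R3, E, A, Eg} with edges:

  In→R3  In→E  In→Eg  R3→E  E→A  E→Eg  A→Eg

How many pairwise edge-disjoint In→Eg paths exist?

Assign every edge capacity 1; by Menger, the answer equals the max flow.
Path In→Eg (+1); total 1.
Path In→E→Eg (+1); total 2.
Path In→R3→E→A→Eg (+1); total 3.
No residual In→Eg path; max flow = 3.
Certifying cut of size 3: {In→E, In→Eg, In→R3}.

3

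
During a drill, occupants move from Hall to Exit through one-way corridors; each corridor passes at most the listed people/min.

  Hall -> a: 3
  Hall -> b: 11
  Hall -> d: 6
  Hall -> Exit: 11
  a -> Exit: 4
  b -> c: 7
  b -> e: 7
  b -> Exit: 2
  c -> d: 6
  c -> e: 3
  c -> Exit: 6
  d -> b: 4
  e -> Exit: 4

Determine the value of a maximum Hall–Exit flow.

26

Augment Hall→Exit: bottleneck 11, flow now 11.
Augment Hall→a→Exit: bottleneck 3, flow now 14.
Augment Hall→b→Exit: bottleneck 2, flow now 16.
Augment Hall→b→c→Exit: bottleneck 6, flow now 22.
Augment Hall→b→e→Exit: bottleneck 3, flow now 25.
Augment Hall→d→b→e→Exit: bottleneck 1, flow now 26.
No augmenting path remains; maximum flow = 26.
In the residual graph, reachable from Hall: {Hall, b, c, d, e}.
Min-cut edges: Hall→a (3), Hall→Exit (11), b→Exit (2), c→Exit (6), e→Exit (4); capacity 3 + 11 + 2 + 6 + 4 = 26.
This cut is saturated, so no flow can exceed 26.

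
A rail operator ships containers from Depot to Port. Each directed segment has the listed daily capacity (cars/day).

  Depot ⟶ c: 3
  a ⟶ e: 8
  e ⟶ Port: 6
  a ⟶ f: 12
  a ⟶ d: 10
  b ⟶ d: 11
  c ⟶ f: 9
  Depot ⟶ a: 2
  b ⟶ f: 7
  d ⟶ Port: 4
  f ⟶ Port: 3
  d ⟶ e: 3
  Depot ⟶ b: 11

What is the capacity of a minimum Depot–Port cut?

12

Augment Depot→a→d→Port: bottleneck 2, flow now 2.
Augment Depot→b→d→Port: bottleneck 2, flow now 4.
Augment Depot→b→f→Port: bottleneck 3, flow now 7.
Augment Depot→b→d→e→Port: bottleneck 3, flow now 10.
Augment Depot→b→d→a→e→Port: bottleneck 2, flow now 12. (uses reverse residual edge)
No augmenting path remains; maximum flow = 12.
By max-flow min-cut, the minimum cut capacity equals the max flow.
In the residual graph, reachable from Depot: {Depot, b, c, d, f}.
Min-cut edges: Depot→a (2), d→e (3), d→Port (4), f→Port (3); capacity 2 + 3 + 4 + 3 = 12.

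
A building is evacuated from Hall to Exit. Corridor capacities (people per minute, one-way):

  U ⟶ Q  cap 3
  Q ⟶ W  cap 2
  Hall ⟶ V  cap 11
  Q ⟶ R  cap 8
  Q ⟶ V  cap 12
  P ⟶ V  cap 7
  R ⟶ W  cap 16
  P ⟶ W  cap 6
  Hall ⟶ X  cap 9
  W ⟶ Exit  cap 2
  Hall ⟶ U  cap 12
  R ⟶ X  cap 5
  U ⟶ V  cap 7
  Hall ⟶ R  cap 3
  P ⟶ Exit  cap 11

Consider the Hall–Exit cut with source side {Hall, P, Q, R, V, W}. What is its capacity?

Edges leaving {Hall, P, Q, R, V, W}: Hall→U (12), Hall→X (9), P→Exit (11), R→X (5), W→Exit (2).
Cut capacity = 12 + 9 + 11 + 5 + 2 = 39.

39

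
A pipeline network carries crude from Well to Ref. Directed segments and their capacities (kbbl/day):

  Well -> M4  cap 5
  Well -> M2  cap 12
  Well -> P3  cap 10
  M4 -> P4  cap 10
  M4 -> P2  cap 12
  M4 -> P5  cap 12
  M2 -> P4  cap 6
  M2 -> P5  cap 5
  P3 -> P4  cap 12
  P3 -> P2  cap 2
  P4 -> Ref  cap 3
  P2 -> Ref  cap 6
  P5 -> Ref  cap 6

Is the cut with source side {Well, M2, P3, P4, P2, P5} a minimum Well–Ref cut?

Given cut capacity: 5 + 3 + 6 + 6 = 20.
Augment Well→M4→P4→Ref: bottleneck 3, flow now 3.
Augment Well→M4→P2→Ref: bottleneck 2, flow now 5.
Augment Well→M2→P5→Ref: bottleneck 5, flow now 10.
Augment Well→P3→P2→Ref: bottleneck 2, flow now 12.
Augment Well→M2→P4→M4→P2→Ref: bottleneck 2, flow now 14. (uses reverse residual edge)
Augment Well→M2→P4→M4→P5→Ref: bottleneck 1, flow now 15. (uses reverse residual edge)
No augmenting path remains; maximum flow = 15.
In the residual graph, reachable from Well: {Well, M2, P3, P4}.
Min-cut edges: Well→M4 (5), M2→P5 (5), P3→P2 (2), P4→Ref (3); capacity 5 + 5 + 2 + 3 = 15.
Cut capacity 20 exceeds the max flow 15, so it is not minimum.

No — its capacity is 20, but the minimum cut has capacity 15.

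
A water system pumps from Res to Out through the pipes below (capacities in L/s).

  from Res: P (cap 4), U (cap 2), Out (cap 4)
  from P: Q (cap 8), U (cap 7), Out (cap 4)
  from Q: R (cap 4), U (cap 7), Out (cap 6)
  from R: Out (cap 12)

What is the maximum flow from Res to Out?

8

Augment Res→Out: bottleneck 4, flow now 4.
Augment Res→P→Out: bottleneck 4, flow now 8.
No augmenting path remains; maximum flow = 8.
In the residual graph, reachable from Res: {Res, U}.
Min-cut edges: Res→P (4), Res→Out (4); capacity 4 + 4 = 8.
This cut is saturated, so no flow can exceed 8.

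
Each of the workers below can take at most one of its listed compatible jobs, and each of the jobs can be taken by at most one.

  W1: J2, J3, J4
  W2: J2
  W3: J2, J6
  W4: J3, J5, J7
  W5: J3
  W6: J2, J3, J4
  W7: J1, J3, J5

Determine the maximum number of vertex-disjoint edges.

Unit-capacity flow: source→left, listed edges, right→sink; max matching = max flow.
Augmenting path W1→J2 (+1); matched 1.
Augmenting path W3→J6 (+1); matched 2.
Augmenting path W4→J3 (+1); matched 3.
Augmenting path W6→J4 (+1); matched 4.
Augmenting path W7→J1 (+1); matched 5.
Augmenting path W5→J3→W4→J5 (+1); matched 6.
No augmenting path remains; maximum matching = 6.
König certificate: {W3, W4, W7, J2, J3, J4} is a vertex cover of size 6 (every listed pair touches it), so no matching can be larger.

6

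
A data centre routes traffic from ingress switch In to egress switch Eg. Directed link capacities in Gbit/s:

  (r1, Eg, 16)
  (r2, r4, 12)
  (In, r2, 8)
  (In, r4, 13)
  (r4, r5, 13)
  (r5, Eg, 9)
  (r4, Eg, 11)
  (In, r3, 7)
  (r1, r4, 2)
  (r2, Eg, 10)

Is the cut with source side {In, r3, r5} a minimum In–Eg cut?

No — its capacity is 30, but the minimum cut has capacity 21.

Given cut capacity: 8 + 13 + 9 = 30.
Augment In→r2→Eg: bottleneck 8, flow now 8.
Augment In→r4→Eg: bottleneck 11, flow now 19.
Augment In→r4→r5→Eg: bottleneck 2, flow now 21.
No augmenting path remains; maximum flow = 21.
In the residual graph, reachable from In: {In, r3}.
Min-cut edges: In→r2 (8), In→r4 (13); capacity 8 + 13 = 21.
Cut capacity 30 exceeds the max flow 21, so it is not minimum.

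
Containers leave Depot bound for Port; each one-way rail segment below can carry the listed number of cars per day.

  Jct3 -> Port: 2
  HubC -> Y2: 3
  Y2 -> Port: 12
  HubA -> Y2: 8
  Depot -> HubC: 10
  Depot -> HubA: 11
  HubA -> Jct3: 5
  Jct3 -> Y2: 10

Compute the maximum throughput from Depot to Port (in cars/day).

14

Augment Depot→HubC→Y2→Port: bottleneck 3, flow now 3.
Augment Depot→HubA→Jct3→Port: bottleneck 2, flow now 5.
Augment Depot→HubA→Y2→Port: bottleneck 8, flow now 13.
Augment Depot→HubA→Jct3→Y2→Port: bottleneck 1, flow now 14.
No augmenting path remains; maximum flow = 14.
In the residual graph, reachable from Depot: {Depot, HubC}.
Min-cut edges: Depot→HubA (11), HubC→Y2 (3); capacity 11 + 3 = 14.
This cut is saturated, so no flow can exceed 14.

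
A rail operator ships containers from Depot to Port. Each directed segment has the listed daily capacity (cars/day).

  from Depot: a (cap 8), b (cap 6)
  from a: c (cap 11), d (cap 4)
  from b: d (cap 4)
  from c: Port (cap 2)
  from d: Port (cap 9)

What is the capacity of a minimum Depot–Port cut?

Augment Depot→a→c→Port: bottleneck 2, flow now 2.
Augment Depot→a→d→Port: bottleneck 4, flow now 6.
Augment Depot→b→d→Port: bottleneck 4, flow now 10.
No augmenting path remains; maximum flow = 10.
By max-flow min-cut, the minimum cut capacity equals the max flow.
In the residual graph, reachable from Depot: {Depot, a, b, c}.
Min-cut edges: a→d (4), b→d (4), c→Port (2); capacity 4 + 4 + 2 = 10.

10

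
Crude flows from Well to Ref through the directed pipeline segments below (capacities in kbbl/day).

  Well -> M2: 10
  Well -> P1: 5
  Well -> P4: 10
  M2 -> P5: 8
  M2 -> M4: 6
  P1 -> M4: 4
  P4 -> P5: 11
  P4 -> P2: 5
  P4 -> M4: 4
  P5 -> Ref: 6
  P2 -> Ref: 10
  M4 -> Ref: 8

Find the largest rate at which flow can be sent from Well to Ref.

Augment Well→M2→P5→Ref: bottleneck 6, flow now 6.
Augment Well→M2→M4→Ref: bottleneck 4, flow now 10.
Augment Well→P1→M4→Ref: bottleneck 4, flow now 14.
Augment Well→P4→P2→Ref: bottleneck 5, flow now 19.
No augmenting path remains; maximum flow = 19.
In the residual graph, reachable from Well: {Well, M2, P1, P4, P5, M4}.
Min-cut edges: P4→P2 (5), P5→Ref (6), M4→Ref (8); capacity 5 + 6 + 8 = 19.
This cut is saturated, so no flow can exceed 19.

19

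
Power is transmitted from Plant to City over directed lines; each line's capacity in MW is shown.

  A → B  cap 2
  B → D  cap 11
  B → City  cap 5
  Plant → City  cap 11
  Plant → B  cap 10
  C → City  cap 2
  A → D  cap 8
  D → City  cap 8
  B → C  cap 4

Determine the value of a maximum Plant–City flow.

Augment Plant→City: bottleneck 11, flow now 11.
Augment Plant→B→City: bottleneck 5, flow now 16.
Augment Plant→B→C→City: bottleneck 2, flow now 18.
Augment Plant→B→D→City: bottleneck 3, flow now 21.
No augmenting path remains; maximum flow = 21.
In the residual graph, reachable from Plant: {Plant}.
Min-cut edges: Plant→B (10), Plant→City (11); capacity 10 + 11 = 21.
This cut is saturated, so no flow can exceed 21.

21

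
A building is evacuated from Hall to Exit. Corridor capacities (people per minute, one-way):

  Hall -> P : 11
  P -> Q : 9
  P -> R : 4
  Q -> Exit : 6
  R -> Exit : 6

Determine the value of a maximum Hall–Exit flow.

Augment Hall→P→Q→Exit: bottleneck 6, flow now 6.
Augment Hall→P→R→Exit: bottleneck 4, flow now 10.
No augmenting path remains; maximum flow = 10.
In the residual graph, reachable from Hall: {Hall, P, Q}.
Min-cut edges: P→R (4), Q→Exit (6); capacity 4 + 6 = 10.
This cut is saturated, so no flow can exceed 10.

10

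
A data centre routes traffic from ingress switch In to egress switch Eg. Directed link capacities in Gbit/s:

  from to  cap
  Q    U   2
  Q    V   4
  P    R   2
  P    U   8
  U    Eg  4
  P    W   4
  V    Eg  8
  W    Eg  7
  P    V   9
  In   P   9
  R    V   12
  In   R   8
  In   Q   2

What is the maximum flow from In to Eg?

16

Augment In→P→U→Eg: bottleneck 4, flow now 4.
Augment In→P→V→Eg: bottleneck 5, flow now 9.
Augment In→Q→V→Eg: bottleneck 2, flow now 11.
Augment In→R→V→Eg: bottleneck 1, flow now 12.
Augment In→R→V→P→W→Eg: bottleneck 4, flow now 16. (uses reverse residual edge)
No augmenting path remains; maximum flow = 16.
In the residual graph, reachable from In: {In, P, Q, R, U, V}.
Min-cut edges: P→W (4), U→Eg (4), V→Eg (8); capacity 4 + 4 + 8 = 16.
This cut is saturated, so no flow can exceed 16.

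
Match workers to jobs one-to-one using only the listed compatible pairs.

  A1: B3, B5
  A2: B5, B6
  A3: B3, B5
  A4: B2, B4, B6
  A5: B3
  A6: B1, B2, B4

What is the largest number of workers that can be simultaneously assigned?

Unit-capacity flow: source→left, listed edges, right→sink; max matching = max flow.
Augmenting path A1→B3 (+1); matched 1.
Augmenting path A2→B5 (+1); matched 2.
Augmenting path A4→B2 (+1); matched 3.
Augmenting path A6→B1 (+1); matched 4.
Augmenting path A3→B5→A2→B6 (+1); matched 5.
No augmenting path remains; maximum matching = 5.
König certificate: {A2, A4, A6, B3, B5} is a vertex cover of size 5 (every listed pair touches it), so no matching can be larger.

5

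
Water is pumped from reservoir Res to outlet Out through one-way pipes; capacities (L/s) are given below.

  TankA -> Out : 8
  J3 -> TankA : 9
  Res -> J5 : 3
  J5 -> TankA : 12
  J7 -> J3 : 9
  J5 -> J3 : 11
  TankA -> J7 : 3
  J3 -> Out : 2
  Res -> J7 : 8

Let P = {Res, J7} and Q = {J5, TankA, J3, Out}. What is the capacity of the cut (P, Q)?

12

Edges leaving {Res, J7}: Res→J5 (3), J7→J3 (9).
Cut capacity = 3 + 9 = 12.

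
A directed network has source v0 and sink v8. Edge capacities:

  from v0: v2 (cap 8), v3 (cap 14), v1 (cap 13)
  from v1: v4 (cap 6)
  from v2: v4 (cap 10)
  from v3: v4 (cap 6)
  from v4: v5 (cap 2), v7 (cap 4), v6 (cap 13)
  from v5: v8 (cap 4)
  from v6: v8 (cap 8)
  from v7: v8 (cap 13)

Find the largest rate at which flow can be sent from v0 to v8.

14

Augment v0→v1→v4→v5→v8: bottleneck 2, flow now 2.
Augment v0→v1→v4→v6→v8: bottleneck 4, flow now 6.
Augment v0→v2→v4→v6→v8: bottleneck 4, flow now 10.
Augment v0→v2→v4→v7→v8: bottleneck 4, flow now 14.
No augmenting path remains; maximum flow = 14.
In the residual graph, reachable from v0: {v0, v1, v2, v3, v4, v6}.
Min-cut edges: v4→v5 (2), v4→v7 (4), v6→v8 (8); capacity 2 + 4 + 8 = 14.
This cut is saturated, so no flow can exceed 14.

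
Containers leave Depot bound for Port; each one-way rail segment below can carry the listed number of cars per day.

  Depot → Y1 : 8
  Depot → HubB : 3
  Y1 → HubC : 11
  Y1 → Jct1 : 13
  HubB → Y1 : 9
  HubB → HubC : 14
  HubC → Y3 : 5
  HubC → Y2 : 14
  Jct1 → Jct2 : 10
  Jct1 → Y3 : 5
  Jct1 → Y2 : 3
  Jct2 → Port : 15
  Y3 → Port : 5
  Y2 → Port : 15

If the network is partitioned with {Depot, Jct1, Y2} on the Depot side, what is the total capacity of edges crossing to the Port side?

41

Edges leaving {Depot, Jct1, Y2}: Depot→Y1 (8), Depot→HubB (3), Jct1→Jct2 (10), Jct1→Y3 (5), Y2→Port (15).
Cut capacity = 8 + 3 + 10 + 5 + 15 = 41.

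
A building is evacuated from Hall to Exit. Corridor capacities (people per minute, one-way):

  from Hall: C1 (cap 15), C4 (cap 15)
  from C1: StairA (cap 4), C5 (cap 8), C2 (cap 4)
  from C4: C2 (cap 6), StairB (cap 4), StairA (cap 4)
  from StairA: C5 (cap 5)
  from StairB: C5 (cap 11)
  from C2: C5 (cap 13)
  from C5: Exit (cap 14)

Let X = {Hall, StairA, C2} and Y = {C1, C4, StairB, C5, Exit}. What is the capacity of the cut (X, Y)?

Edges leaving {Hall, StairA, C2}: Hall→C1 (15), Hall→C4 (15), StairA→C5 (5), C2→C5 (13).
Cut capacity = 15 + 15 + 5 + 13 = 48.

48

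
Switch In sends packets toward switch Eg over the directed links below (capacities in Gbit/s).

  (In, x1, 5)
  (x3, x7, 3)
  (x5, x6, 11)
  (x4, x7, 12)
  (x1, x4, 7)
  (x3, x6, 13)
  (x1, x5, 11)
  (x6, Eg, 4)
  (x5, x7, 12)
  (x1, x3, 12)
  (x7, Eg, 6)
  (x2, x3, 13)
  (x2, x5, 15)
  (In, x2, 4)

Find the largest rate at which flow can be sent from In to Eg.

9

Augment In→x1→x3→x6→Eg: bottleneck 4, flow now 4.
Augment In→x1→x3→x7→Eg: bottleneck 1, flow now 5.
Augment In→x2→x3→x7→Eg: bottleneck 2, flow now 7.
Augment In→x2→x5→x7→Eg: bottleneck 2, flow now 9.
No augmenting path remains; maximum flow = 9.
In the residual graph, reachable from In: {In}.
Min-cut edges: In→x1 (5), In→x2 (4); capacity 5 + 4 = 9.
This cut is saturated, so no flow can exceed 9.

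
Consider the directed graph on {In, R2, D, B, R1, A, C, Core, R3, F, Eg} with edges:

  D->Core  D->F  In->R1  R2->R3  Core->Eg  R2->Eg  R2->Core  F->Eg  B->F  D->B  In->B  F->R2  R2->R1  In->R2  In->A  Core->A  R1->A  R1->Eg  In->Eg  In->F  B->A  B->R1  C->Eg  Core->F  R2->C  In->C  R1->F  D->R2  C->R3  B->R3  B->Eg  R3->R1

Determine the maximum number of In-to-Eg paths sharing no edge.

Assign every edge capacity 1; by Menger, the answer equals the max flow.
Path In→Eg (+1); total 1.
Path In→R2→Eg (+1); total 2.
Path In→B→Eg (+1); total 3.
Path In→R1→Eg (+1); total 4.
Path In→C→Eg (+1); total 5.
Path In→F→Eg (+1); total 6.
No residual In→Eg path; max flow = 6.
Certifying cut of size 6: {In→B, In→C, In→Eg, In→F, In→R1, In→R2}.

6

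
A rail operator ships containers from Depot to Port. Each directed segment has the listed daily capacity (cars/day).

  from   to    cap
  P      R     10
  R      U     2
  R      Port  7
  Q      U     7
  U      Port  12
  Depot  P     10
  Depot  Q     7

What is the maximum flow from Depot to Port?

Augment Depot→P→R→Port: bottleneck 7, flow now 7.
Augment Depot→Q→U→Port: bottleneck 7, flow now 14.
Augment Depot→P→R→U→Port: bottleneck 2, flow now 16.
No augmenting path remains; maximum flow = 16.
In the residual graph, reachable from Depot: {Depot, P, R}.
Min-cut edges: Depot→Q (7), R→U (2), R→Port (7); capacity 7 + 2 + 7 = 16.
This cut is saturated, so no flow can exceed 16.

16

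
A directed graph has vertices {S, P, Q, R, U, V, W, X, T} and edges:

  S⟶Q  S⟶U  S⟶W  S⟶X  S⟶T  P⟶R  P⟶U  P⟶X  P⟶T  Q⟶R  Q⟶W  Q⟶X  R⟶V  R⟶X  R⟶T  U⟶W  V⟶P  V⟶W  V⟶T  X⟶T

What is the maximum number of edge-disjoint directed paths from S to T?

Assign every edge capacity 1; by Menger, the answer equals the max flow.
Path S→T (+1); total 1.
Path S→X→T (+1); total 2.
Path S→Q→R→T (+1); total 3.
No residual S→T path; max flow = 3.
Certifying cut of size 3: {S→Q, S→T, S→X}.

3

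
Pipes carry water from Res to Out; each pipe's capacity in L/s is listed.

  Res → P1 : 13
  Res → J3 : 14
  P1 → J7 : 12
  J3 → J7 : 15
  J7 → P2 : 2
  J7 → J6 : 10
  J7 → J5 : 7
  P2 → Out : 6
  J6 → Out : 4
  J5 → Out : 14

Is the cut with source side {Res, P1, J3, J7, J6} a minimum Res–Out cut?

Given cut capacity: 2 + 7 + 4 = 13.
Augment Res→P1→J7→P2→Out: bottleneck 2, flow now 2.
Augment Res→P1→J7→J6→Out: bottleneck 4, flow now 6.
Augment Res→P1→J7→J5→Out: bottleneck 6, flow now 12.
Augment Res→J3→J7→J5→Out: bottleneck 1, flow now 13.
No augmenting path remains; maximum flow = 13.
Cut capacity 13 equals the max flow, so it is a minimum cut.

Yes — it is a minimum cut (capacity 13).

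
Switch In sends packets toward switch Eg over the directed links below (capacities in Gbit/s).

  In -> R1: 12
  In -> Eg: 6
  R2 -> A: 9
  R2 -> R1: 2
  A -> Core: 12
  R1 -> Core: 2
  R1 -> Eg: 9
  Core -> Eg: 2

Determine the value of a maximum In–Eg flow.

Augment In→Eg: bottleneck 6, flow now 6.
Augment In→R1→Eg: bottleneck 9, flow now 15.
Augment In→R1→Core→Eg: bottleneck 2, flow now 17.
No augmenting path remains; maximum flow = 17.
In the residual graph, reachable from In: {In, R1}.
Min-cut edges: In→Eg (6), R1→Core (2), R1→Eg (9); capacity 6 + 2 + 9 = 17.
This cut is saturated, so no flow can exceed 17.

17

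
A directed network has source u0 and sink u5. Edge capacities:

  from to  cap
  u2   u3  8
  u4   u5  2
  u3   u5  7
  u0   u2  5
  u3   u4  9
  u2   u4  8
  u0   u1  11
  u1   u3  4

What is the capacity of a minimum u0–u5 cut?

Augment u0→u1→u3→u5: bottleneck 4, flow now 4.
Augment u0→u2→u3→u5: bottleneck 3, flow now 7.
Augment u0→u2→u4→u5: bottleneck 2, flow now 9.
No augmenting path remains; maximum flow = 9.
By max-flow min-cut, the minimum cut capacity equals the max flow.
In the residual graph, reachable from u0: {u0, u1}.
Min-cut edges: u0→u2 (5), u1→u3 (4); capacity 5 + 4 = 9.

9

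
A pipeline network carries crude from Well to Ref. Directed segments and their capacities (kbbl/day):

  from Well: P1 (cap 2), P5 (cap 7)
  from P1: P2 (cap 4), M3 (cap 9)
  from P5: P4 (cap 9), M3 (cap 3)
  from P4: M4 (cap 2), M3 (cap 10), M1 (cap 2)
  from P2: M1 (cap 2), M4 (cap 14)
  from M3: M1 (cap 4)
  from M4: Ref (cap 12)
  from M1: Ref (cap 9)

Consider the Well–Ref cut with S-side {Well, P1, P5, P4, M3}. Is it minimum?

No — its capacity is 12, but the minimum cut has capacity 9.

Given cut capacity: 4 + 2 + 2 + 4 = 12.
Augment Well→P1→P2→M4→Ref: bottleneck 2, flow now 2.
Augment Well→P5→P4→M4→Ref: bottleneck 2, flow now 4.
Augment Well→P5→P4→M1→Ref: bottleneck 2, flow now 6.
Augment Well→P5→M3→M1→Ref: bottleneck 3, flow now 9.
No augmenting path remains; maximum flow = 9.
In the residual graph, reachable from Well: {Well}.
Min-cut edges: Well→P1 (2), Well→P5 (7); capacity 2 + 7 = 9.
Cut capacity 12 exceeds the max flow 9, so it is not minimum.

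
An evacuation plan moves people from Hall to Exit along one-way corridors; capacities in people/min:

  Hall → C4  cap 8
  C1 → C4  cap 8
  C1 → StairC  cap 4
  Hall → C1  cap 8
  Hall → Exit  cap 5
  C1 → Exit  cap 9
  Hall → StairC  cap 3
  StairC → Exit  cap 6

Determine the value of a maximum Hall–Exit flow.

Augment Hall→Exit: bottleneck 5, flow now 5.
Augment Hall→C1→Exit: bottleneck 8, flow now 13.
Augment Hall→StairC→Exit: bottleneck 3, flow now 16.
No augmenting path remains; maximum flow = 16.
In the residual graph, reachable from Hall: {Hall, C4}.
Min-cut edges: Hall→C1 (8), Hall→StairC (3), Hall→Exit (5); capacity 8 + 3 + 5 = 16.
This cut is saturated, so no flow can exceed 16.

16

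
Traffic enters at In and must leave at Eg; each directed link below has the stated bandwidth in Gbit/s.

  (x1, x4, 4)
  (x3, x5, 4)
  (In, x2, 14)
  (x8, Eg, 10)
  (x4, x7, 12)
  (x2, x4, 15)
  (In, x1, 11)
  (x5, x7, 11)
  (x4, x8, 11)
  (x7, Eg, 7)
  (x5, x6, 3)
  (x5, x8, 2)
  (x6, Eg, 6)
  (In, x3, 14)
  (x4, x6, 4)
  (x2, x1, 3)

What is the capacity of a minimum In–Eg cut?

22

Augment In→x1→x4→x6→Eg: bottleneck 4, flow now 4.
Augment In→x2→x4→x7→Eg: bottleneck 7, flow now 11.
Augment In→x2→x4→x8→Eg: bottleneck 7, flow now 18.
Augment In→x3→x5→x6→Eg: bottleneck 2, flow now 20.
Augment In→x3→x5→x8→Eg: bottleneck 2, flow now 22.
No augmenting path remains; maximum flow = 22.
By max-flow min-cut, the minimum cut capacity equals the max flow.
In the residual graph, reachable from In: {In, x1, x3}.
Min-cut edges: In→x2 (14), x1→x4 (4), x3→x5 (4); capacity 14 + 4 + 4 = 22.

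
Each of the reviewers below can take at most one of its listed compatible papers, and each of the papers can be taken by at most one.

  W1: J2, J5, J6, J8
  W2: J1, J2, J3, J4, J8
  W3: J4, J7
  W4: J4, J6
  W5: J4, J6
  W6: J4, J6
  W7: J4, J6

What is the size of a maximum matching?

Unit-capacity flow: source→left, listed edges, right→sink; max matching = max flow.
Augmenting path W1→J2 (+1); matched 1.
Augmenting path W2→J1 (+1); matched 2.
Augmenting path W3→J4 (+1); matched 3.
Augmenting path W4→J6 (+1); matched 4.
Augmenting path W5→J4→W3→J7 (+1); matched 5.
No augmenting path remains; maximum matching = 5.
König certificate: {W1, W2, W3, J4, J6} is a vertex cover of size 5 (every listed pair touches it), so no matching can be larger.

5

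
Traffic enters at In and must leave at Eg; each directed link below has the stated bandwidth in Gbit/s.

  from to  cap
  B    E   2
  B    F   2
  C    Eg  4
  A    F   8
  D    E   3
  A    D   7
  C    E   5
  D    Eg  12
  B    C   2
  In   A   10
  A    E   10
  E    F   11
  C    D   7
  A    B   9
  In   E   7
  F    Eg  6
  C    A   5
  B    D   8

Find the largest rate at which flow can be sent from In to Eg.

16

Augment In→A→D→Eg: bottleneck 7, flow now 7.
Augment In→A→F→Eg: bottleneck 3, flow now 10.
Augment In→E→F→Eg: bottleneck 3, flow now 13.
Augment In→E→F→A→B→C→Eg: bottleneck 2, flow now 15. (uses reverse residual edge)
Augment In→E→F→A→B→D→Eg: bottleneck 1, flow now 16. (uses reverse residual edge)
No augmenting path remains; maximum flow = 16.
In the residual graph, reachable from In: {In, E, F}.
Min-cut edges: In→A (10), F→Eg (6); capacity 10 + 6 = 16.
This cut is saturated, so no flow can exceed 16.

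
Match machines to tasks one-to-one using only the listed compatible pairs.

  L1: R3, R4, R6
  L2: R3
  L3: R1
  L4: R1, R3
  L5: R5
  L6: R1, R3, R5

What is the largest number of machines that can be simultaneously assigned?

4

Unit-capacity flow: source→left, listed edges, right→sink; max matching = max flow.
Augmenting path L1→R3 (+1); matched 1.
Augmenting path L3→R1 (+1); matched 2.
Augmenting path L5→R5 (+1); matched 3.
Augmenting path L2→R3→L1→R4 (+1); matched 4.
No augmenting path remains; maximum matching = 4.
König certificate: {L1, R1, R3, R5} is a vertex cover of size 4 (every listed pair touches it), so no matching can be larger.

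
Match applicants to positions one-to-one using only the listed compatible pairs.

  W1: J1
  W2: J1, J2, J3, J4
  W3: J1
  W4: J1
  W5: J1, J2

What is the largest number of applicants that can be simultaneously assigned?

Unit-capacity flow: source→left, listed edges, right→sink; max matching = max flow.
Augmenting path W1→J1 (+1); matched 1.
Augmenting path W2→J2 (+1); matched 2.
Augmenting path W5→J2→W2→J3 (+1); matched 3.
No augmenting path remains; maximum matching = 3.
König certificate: {W2, W5, J1} is a vertex cover of size 3 (every listed pair touches it), so no matching can be larger.

3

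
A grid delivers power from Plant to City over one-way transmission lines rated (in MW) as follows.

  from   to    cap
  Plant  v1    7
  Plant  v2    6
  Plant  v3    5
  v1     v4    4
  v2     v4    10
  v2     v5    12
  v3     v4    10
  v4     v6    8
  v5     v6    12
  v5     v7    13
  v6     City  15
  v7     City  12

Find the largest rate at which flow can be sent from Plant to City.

Augment Plant→v1→v4→v6→City: bottleneck 4, flow now 4.
Augment Plant→v2→v4→v6→City: bottleneck 4, flow now 8.
Augment Plant→v2→v5→v6→City: bottleneck 2, flow now 10.
Augment Plant→v3→v4→v2→v5→v6→City: bottleneck 4, flow now 14. (uses reverse residual edge)
No augmenting path remains; maximum flow = 14.
In the residual graph, reachable from Plant: {Plant, v1, v3, v4}.
Min-cut edges: Plant→v2 (6), v4→v6 (8); capacity 6 + 8 = 14.
This cut is saturated, so no flow can exceed 14.

14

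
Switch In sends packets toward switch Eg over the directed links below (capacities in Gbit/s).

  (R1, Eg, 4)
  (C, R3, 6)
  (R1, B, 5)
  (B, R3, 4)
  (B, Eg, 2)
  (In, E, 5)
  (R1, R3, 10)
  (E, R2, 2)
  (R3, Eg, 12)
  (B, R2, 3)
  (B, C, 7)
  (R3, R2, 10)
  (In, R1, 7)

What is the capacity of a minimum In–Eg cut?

7

Augment In→R1→Eg: bottleneck 4, flow now 4.
Augment In→R1→B→Eg: bottleneck 2, flow now 6.
Augment In→R1→R3→Eg: bottleneck 1, flow now 7.
No augmenting path remains; maximum flow = 7.
By max-flow min-cut, the minimum cut capacity equals the max flow.
In the residual graph, reachable from In: {In, E, R2}.
Min-cut edges: In→R1 (7); capacity 7 = 7.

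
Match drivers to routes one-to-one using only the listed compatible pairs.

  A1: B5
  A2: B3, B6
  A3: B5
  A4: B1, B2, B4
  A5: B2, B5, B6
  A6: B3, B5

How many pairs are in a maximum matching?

Unit-capacity flow: source→left, listed edges, right→sink; max matching = max flow.
Augmenting path A1→B5 (+1); matched 1.
Augmenting path A2→B3 (+1); matched 2.
Augmenting path A4→B1 (+1); matched 3.
Augmenting path A5→B2 (+1); matched 4.
Augmenting path A6→B3→A2→B6 (+1); matched 5.
No augmenting path remains; maximum matching = 5.
König certificate: {A2, A4, A5, A6, B5} is a vertex cover of size 5 (every listed pair touches it), so no matching can be larger.

5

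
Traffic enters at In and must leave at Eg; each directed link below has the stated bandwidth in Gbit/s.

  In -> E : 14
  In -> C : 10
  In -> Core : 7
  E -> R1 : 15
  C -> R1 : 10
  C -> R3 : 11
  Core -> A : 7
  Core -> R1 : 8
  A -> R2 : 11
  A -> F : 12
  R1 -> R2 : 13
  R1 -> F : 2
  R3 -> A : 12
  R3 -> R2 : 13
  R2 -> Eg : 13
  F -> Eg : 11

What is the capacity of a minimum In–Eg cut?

24

Augment In→E→R1→R2→Eg: bottleneck 13, flow now 13.
Augment In→E→R1→F→Eg: bottleneck 1, flow now 14.
Augment In→C→R1→F→Eg: bottleneck 1, flow now 15.
Augment In→Core→A→F→Eg: bottleneck 7, flow now 22.
Augment In→C→R3→A→F→Eg: bottleneck 2, flow now 24.
No augmenting path remains; maximum flow = 24.
By max-flow min-cut, the minimum cut capacity equals the max flow.
In the residual graph, reachable from In: {In, E, C, Core, A, R1, R3, R2, F}.
Min-cut edges: R2→Eg (13), F→Eg (11); capacity 13 + 11 = 24.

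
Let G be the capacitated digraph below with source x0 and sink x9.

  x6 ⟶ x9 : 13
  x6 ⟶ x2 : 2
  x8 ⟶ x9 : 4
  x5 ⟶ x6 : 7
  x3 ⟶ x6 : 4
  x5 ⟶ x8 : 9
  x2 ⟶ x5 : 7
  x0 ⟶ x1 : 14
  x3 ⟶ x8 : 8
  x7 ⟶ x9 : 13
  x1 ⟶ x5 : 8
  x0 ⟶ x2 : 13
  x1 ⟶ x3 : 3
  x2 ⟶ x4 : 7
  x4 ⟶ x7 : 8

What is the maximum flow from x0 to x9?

21

Augment x0→x1→x3→x6→x9: bottleneck 3, flow now 3.
Augment x0→x1→x5→x6→x9: bottleneck 7, flow now 10.
Augment x0→x1→x5→x8→x9: bottleneck 1, flow now 11.
Augment x0→x2→x4→x7→x9: bottleneck 7, flow now 18.
Augment x0→x2→x5→x8→x9: bottleneck 3, flow now 21.
No augmenting path remains; maximum flow = 21.
In the residual graph, reachable from x0: {x0, x1, x2, x5, x8}.
Min-cut edges: x1→x3 (3), x2→x4 (7), x5→x6 (7), x8→x9 (4); capacity 3 + 7 + 7 + 4 = 21.
This cut is saturated, so no flow can exceed 21.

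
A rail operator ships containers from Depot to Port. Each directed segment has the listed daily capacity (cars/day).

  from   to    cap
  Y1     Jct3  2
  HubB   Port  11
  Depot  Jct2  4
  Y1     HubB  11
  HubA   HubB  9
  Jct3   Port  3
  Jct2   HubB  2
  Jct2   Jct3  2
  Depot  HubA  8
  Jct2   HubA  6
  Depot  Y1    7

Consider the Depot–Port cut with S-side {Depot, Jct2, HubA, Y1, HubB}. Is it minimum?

No — its capacity is 15, but the minimum cut has capacity 14.

Given cut capacity: 2 + 2 + 11 = 15.
Augment Depot→Jct2→HubB→Port: bottleneck 2, flow now 2.
Augment Depot→Jct2→Jct3→Port: bottleneck 2, flow now 4.
Augment Depot→HubA→HubB→Port: bottleneck 8, flow now 12.
Augment Depot→Y1→HubB→Port: bottleneck 1, flow now 13.
Augment Depot→Y1→Jct3→Port: bottleneck 1, flow now 14.
No augmenting path remains; maximum flow = 14.
In the residual graph, reachable from Depot: {Depot, Jct2, HubA, Y1, HubB, Jct3}.
Min-cut edges: HubB→Port (11), Jct3→Port (3); capacity 11 + 3 = 14.
Cut capacity 15 exceeds the max flow 14, so it is not minimum.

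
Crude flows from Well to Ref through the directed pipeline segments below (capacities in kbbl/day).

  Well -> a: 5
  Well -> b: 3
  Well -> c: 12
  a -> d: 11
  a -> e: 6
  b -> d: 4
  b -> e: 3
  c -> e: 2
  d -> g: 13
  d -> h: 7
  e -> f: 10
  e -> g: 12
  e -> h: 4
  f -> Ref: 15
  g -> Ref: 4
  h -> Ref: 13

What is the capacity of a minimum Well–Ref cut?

10

Augment Well→a→d→g→Ref: bottleneck 4, flow now 4.
Augment Well→a→d→h→Ref: bottleneck 1, flow now 5.
Augment Well→b→d→h→Ref: bottleneck 3, flow now 8.
Augment Well→c→e→f→Ref: bottleneck 2, flow now 10.
No augmenting path remains; maximum flow = 10.
By max-flow min-cut, the minimum cut capacity equals the max flow.
In the residual graph, reachable from Well: {Well, c}.
Min-cut edges: Well→a (5), Well→b (3), c→e (2); capacity 5 + 3 + 2 = 10.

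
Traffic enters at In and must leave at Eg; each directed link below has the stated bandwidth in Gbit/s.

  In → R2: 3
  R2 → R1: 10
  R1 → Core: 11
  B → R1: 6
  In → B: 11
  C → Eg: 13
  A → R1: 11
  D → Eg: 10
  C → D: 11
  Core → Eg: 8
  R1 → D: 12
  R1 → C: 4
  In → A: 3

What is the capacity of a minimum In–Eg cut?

Augment In→A→R1→D→Eg: bottleneck 3, flow now 3.
Augment In→B→R1→D→Eg: bottleneck 6, flow now 9.
Augment In→R2→R1→D→Eg: bottleneck 1, flow now 10.
Augment In→R2→R1→Core→Eg: bottleneck 2, flow now 12.
No augmenting path remains; maximum flow = 12.
By max-flow min-cut, the minimum cut capacity equals the max flow.
In the residual graph, reachable from In: {In, B}.
Min-cut edges: In→A (3), In→R2 (3), B→R1 (6); capacity 3 + 3 + 6 = 12.

12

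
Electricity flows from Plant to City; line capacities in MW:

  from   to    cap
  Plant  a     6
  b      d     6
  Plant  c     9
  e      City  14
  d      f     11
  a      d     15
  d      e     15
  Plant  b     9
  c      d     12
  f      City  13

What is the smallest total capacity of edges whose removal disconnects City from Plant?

Augment Plant→a→d→e→City: bottleneck 6, flow now 6.
Augment Plant→b→d→e→City: bottleneck 6, flow now 12.
Augment Plant→c→d→e→City: bottleneck 2, flow now 14.
Augment Plant→c→d→f→City: bottleneck 7, flow now 21.
No augmenting path remains; maximum flow = 21.
By max-flow min-cut, the minimum cut capacity equals the max flow.
In the residual graph, reachable from Plant: {Plant, b}.
Min-cut edges: Plant→a (6), Plant→c (9), b→d (6); capacity 6 + 9 + 6 = 21.

21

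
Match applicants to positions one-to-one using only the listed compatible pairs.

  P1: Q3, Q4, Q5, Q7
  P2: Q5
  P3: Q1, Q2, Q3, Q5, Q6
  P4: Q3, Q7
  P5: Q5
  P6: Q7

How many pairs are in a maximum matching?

5

Unit-capacity flow: source→left, listed edges, right→sink; max matching = max flow.
Augmenting path P1→Q3 (+1); matched 1.
Augmenting path P2→Q5 (+1); matched 2.
Augmenting path P3→Q1 (+1); matched 3.
Augmenting path P4→Q7 (+1); matched 4.
Augmenting path P6→Q7→P4→Q3→P1→Q4 (+1); matched 5.
No augmenting path remains; maximum matching = 5.
König certificate: {P1, P3, P4, P6, Q5} is a vertex cover of size 5 (every listed pair touches it), so no matching can be larger.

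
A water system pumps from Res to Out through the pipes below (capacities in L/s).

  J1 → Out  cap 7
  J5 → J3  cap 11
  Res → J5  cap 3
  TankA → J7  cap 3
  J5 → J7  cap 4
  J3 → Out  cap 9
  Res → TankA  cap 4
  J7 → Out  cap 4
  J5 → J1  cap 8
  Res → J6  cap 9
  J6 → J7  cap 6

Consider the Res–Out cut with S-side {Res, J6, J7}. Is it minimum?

Given cut capacity: 4 + 3 + 4 = 11.
Augment Res→J6→J7→Out: bottleneck 4, flow now 4.
Augment Res→J5→J3→Out: bottleneck 3, flow now 7.
No augmenting path remains; maximum flow = 7.
In the residual graph, reachable from Res: {Res, J6, TankA, J7}.
Min-cut edges: Res→J5 (3), J7→Out (4); capacity 3 + 4 = 7.
Cut capacity 11 exceeds the max flow 7, so it is not minimum.

No — its capacity is 11, but the minimum cut has capacity 7.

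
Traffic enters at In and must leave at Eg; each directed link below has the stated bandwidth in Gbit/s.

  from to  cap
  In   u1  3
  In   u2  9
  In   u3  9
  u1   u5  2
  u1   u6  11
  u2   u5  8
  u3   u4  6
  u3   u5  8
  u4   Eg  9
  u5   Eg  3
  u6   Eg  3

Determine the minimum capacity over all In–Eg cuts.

12

Augment In→u1→u5→Eg: bottleneck 2, flow now 2.
Augment In→u1→u6→Eg: bottleneck 1, flow now 3.
Augment In→u2→u5→Eg: bottleneck 1, flow now 4.
Augment In→u3→u4→Eg: bottleneck 6, flow now 10.
Augment In→u2→u5→u1→u6→Eg: bottleneck 2, flow now 12. (uses reverse residual edge)
No augmenting path remains; maximum flow = 12.
By max-flow min-cut, the minimum cut capacity equals the max flow.
In the residual graph, reachable from In: {In, u2, u3, u5}.
Min-cut edges: In→u1 (3), u3→u4 (6), u5→Eg (3); capacity 3 + 6 + 3 = 12.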